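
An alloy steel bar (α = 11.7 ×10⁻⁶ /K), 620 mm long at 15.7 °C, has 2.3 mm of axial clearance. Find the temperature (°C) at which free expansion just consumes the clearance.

α·L₀·ΔT = 2.3 mm ⇒ ΔT = 2.3 / (11.7×10⁻⁶ × 620.0) = 317.1 K.
T = 15.7 + 317.1 = 332.8 °C.

333 °C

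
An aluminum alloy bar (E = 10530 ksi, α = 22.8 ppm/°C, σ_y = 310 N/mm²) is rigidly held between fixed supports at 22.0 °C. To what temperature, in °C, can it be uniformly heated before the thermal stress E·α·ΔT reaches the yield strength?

209 °C

E = 10530 ksi = 72.60 GPa.
σ_y = 310 N/mm² = 310.0 MPa.
E·α·ΔT = 310.0 MPa ⇒ ΔT = 310.0 / (72.60×10³ × 22.8×10⁻⁶) = 187.3 K.
T = 22.0 + 187.3 = 209.3 °C.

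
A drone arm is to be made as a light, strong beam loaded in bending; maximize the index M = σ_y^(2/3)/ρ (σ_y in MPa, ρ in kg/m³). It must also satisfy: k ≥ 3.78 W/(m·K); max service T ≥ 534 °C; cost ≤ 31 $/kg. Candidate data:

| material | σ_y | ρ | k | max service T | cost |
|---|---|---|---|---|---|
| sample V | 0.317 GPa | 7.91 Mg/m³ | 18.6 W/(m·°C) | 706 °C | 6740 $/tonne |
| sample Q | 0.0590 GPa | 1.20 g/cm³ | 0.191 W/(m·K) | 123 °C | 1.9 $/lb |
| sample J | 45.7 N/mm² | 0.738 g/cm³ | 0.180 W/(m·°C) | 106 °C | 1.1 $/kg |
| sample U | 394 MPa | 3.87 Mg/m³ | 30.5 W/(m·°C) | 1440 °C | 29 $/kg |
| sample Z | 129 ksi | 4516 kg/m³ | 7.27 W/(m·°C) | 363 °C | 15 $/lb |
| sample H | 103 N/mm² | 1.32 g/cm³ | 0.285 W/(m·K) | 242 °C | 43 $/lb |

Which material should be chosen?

Screen on constraints: k ≥ 3.78 W/(m·K); max service T ≥ 534 °C; cost ≤ 31 $/kg. Survivors: sample V, sample U.
In SI units:
  sample V: σ_y = 317.0 MPa, ρ = 7910 kg/m³
  sample U: σ_y = 394.0 MPa, ρ = 3870 kg/m³
  sample U: M = 13.9×10⁻³
  sample V: M = 5.88×10⁻³
Sample U has the largest M.

sample U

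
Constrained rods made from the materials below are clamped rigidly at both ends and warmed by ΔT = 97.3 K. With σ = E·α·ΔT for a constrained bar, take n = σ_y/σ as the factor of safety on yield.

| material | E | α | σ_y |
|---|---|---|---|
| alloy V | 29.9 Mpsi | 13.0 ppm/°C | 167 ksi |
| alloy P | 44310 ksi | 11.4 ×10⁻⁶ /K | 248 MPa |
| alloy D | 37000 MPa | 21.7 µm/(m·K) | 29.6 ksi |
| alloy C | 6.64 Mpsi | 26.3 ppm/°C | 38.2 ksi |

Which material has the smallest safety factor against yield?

alloy P

In consistent units (E in GPa, α in ×10⁻⁶/K, σ_y in MPa):
  alloy V: E = 206.2, α = 13.0, σ_y = 1151 → σ = 261 MPa, n = 4.42
  alloy P: E = 305.5, α = 11.4, σ_y = 248.0 → σ = 339 MPa, n = 0.732
  alloy D: E = 37.00, α = 21.7, σ_y = 204.1 → σ = 78.1 MPa, n = 2.61
  alloy C: E = 45.78, α = 26.3, σ_y = 263.4 → σ = 117 MPa, n = 2.25
Alloy P has the lowest safety factor, n = 0.732.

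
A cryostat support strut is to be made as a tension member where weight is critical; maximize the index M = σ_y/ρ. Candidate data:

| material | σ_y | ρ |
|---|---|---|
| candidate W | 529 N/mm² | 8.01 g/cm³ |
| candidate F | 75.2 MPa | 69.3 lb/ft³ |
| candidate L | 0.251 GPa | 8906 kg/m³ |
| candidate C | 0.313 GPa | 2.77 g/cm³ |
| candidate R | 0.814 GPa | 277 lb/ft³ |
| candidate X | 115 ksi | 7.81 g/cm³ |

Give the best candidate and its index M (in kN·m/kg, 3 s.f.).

Convert each candidate to consistent units, then evaluate M:
  candidate W: σ_y = 529.0 MPa, ρ = 8010 kg/m³
  candidate F: σ_y = 75.20 MPa, ρ = 1110 kg/m³
  candidate L: σ_y = 251.0 MPa, ρ = 8906 kg/m³
  candidate C: σ_y = 313.0 MPa, ρ = 2770 kg/m³
  candidate R: σ_y = 814.0 MPa, ρ = 4437 kg/m³
  candidate X: σ_y = 792.9 MPa, ρ = 7810 kg/m³
  candidate R: M = 183 kN·m/kg
  candidate C: M = 113 kN·m/kg
  candidate X: M = 102 kN·m/kg
  candidate F: M = 67.7 kN·m/kg
  candidate W: M = 66.0 kN·m/kg
  candidate L: M = 28.2 kN·m/kg
Candidate R ranks first.

candidate R, M = 183 kN·m/kg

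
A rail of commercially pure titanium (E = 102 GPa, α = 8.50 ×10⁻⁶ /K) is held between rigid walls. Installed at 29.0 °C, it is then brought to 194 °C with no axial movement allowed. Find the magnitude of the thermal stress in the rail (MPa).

143 MPa

ΔT = 165.0 K. Constrained thermal stress σ = E·α·ΔT = 102.0×10³ MPa × 8.50×10⁻⁶ × 165.0 = 143 MPa (compressive).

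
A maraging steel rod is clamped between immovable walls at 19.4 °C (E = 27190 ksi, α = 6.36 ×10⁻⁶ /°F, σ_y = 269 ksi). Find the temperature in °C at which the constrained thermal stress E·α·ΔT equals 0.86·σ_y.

763 °C

E = 27190 ksi = 187.5 GPa.
α = 6.36×10⁻⁶/°F × 9/5 = 11.4×10⁻⁶/K.
σ_y = 269 ksi = 1855 MPa.
E·α·ΔT = 1595 MPa ⇒ ΔT = 1595 / (187.5×10³ × 11.4×10⁻⁶) = 743.2 K.
T = 19.4 + 743.2 = 762.6 °C.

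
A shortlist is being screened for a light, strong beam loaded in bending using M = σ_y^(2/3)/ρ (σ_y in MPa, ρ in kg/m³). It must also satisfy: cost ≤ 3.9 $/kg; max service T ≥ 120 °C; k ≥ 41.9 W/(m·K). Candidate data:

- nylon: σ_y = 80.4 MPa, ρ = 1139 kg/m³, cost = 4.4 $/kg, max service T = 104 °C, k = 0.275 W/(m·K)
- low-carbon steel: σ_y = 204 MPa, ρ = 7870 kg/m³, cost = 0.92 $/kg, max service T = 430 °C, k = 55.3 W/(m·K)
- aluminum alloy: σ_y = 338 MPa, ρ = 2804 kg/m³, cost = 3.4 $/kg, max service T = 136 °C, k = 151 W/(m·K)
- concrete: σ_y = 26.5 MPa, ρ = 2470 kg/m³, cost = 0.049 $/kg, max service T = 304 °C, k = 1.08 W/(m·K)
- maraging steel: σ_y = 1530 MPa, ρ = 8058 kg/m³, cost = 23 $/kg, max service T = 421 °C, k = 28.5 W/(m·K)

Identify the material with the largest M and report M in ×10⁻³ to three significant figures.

aluminum alloy, M = 17.3×10⁻³

Screen on constraints: cost ≤ 3.9 $/kg; max service T ≥ 120 °C; k ≥ 41.9 W/(m·K). Survivors: low-carbon steel, aluminum alloy.
Per-candidate index values:
  aluminum alloy: M = 17.3×10⁻³
  low-carbon steel: M = 4.40×10⁻³
Highest index: aluminum alloy.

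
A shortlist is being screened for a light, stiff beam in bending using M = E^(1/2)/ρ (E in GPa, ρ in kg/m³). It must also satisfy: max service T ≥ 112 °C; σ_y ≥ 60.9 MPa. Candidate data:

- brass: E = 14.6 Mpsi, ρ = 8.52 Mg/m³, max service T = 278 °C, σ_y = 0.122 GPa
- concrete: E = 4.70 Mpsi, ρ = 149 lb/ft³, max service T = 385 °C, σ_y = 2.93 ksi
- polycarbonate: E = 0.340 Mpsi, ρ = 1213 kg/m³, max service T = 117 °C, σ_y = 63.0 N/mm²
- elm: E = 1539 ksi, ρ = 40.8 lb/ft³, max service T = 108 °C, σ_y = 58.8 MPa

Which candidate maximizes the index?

polycarbonate

Screen on constraints: max service T ≥ 112 °C; σ_y ≥ 60.9 MPa. Survivors: brass, polycarbonate.
In SI units:
  brass: E = 100.7 GPa, ρ = 8520 kg/m³
  polycarbonate: E = 2.344 GPa, ρ = 1213 kg/m³
  polycarbonate: M = 1.26×10⁻³
  brass: M = 1.18×10⁻³
Polycarbonate ranks first.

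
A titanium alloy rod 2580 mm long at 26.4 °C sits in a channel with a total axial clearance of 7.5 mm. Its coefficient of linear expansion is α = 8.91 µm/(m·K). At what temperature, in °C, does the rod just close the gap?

α·L₀·ΔT = 7.5 mm ⇒ ΔT = 7.5 / (8.91×10⁻⁶ × 2580.0) = 326.3 K.
T = 26.4 + 326.3 = 352.7 °C.

353 °C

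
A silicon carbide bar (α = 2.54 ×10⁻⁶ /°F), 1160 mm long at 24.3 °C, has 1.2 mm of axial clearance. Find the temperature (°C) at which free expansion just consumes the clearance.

α = 2.54×10⁻⁶/°F × 9/5 = 4.57×10⁻⁶/K.
α·L₀·ΔT = 1.2 mm ⇒ ΔT = 1.2 / (4.57×10⁻⁶ × 1160.0) = 226.3 K.
T = 24.3 + 226.3 = 250.6 °C.

251 °C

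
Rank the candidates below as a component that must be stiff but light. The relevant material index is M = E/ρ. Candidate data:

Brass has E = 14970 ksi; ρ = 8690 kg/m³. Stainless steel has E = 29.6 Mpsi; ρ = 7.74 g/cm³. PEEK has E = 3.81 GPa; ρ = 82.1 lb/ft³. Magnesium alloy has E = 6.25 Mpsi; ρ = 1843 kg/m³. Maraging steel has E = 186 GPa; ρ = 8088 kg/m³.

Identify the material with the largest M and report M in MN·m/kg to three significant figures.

stainless steel, M = 26.4 MN·m/kg

Normalizing units and computing the index:
  brass: E = 103.2 GPa, ρ = 8690 kg/m³
  stainless steel: E = 204.1 GPa, ρ = 7740 kg/m³
  PEEK: E = 3.810 GPa, ρ = 1315 kg/m³
  magnesium alloy: E = 43.09 GPa, ρ = 1843 kg/m³
  maraging steel: E = 186.0 GPa, ρ = 8088 kg/m³
  stainless steel: M = 26.4 MN·m/kg
  magnesium alloy: M = 23.4 MN·m/kg
  maraging steel: M = 23.0 MN·m/kg
  brass: M = 11.9 MN·m/kg
  PEEK: M = 2.90 MN·m/kg
Stainless steel ranks first.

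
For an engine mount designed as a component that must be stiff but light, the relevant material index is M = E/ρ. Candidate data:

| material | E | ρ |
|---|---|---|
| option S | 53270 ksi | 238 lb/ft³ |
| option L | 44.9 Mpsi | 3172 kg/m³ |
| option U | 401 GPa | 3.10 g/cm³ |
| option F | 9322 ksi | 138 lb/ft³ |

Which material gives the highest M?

option U

Convert each candidate to consistent units, then evaluate M:
  option S: E = 367.3 GPa, ρ = 3812 kg/m³
  option L: E = 309.6 GPa, ρ = 3172 kg/m³
  option U: E = 401.0 GPa, ρ = 3100 kg/m³
  option F: E = 64.27 GPa, ρ = 2211 kg/m³
  option U: M = 129 MN·m/kg
  option L: M = 97.6 MN·m/kg
  option S: M = 96.3 MN·m/kg
  option F: M = 29.1 MN·m/kg
Option U has the largest M.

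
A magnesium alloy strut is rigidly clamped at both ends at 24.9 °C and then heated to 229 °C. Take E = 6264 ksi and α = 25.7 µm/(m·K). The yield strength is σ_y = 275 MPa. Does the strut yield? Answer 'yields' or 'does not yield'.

does not yield

E = 6264 ksi = 43.19 GPa.
ΔT = 204.1 K. Constrained thermal stress σ = E·α·ΔT = 43.19×10³ MPa × 25.7×10⁻⁶ × 204.1 = 227 MPa (compressive).
Compare to σ_y = 275 MPa: σ < σ_y, so it does not yield.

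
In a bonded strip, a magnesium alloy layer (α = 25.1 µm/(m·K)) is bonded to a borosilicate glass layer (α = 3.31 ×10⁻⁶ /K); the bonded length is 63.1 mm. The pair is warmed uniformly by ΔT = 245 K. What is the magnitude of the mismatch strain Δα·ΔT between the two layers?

5.34×10⁻³

Δα = |25.1 − 3.31|×10⁻⁶/K = 21.8×10⁻⁶/K.
Mismatch strain = Δα·ΔT = 21.8×10⁻⁶ × 245.0 = 5.34×10⁻³.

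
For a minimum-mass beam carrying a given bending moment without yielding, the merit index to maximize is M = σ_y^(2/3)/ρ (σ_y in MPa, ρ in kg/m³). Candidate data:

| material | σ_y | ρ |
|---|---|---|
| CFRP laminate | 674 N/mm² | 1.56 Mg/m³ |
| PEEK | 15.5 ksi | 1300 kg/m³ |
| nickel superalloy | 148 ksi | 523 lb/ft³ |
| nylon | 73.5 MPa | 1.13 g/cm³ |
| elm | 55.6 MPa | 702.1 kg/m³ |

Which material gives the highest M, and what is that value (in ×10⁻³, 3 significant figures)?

CFRP laminate, M = 49.3×10⁻³

In SI units:
  CFRP laminate: σ_y = 674.0 MPa, ρ = 1560 kg/m³
  PEEK: σ_y = 106.9 MPa, ρ = 1300 kg/m³
  nickel superalloy: σ_y = 1020 MPa, ρ = 8378 kg/m³
  nylon: σ_y = 73.50 MPa, ρ = 1130 kg/m³
  elm: σ_y = 55.60 MPa, ρ = 702.1 kg/m³
  CFRP laminate: M = 49.3×10⁻³
  elm: M = 20.7×10⁻³
  PEEK: M = 17.3×10⁻³
  nylon: M = 15.5×10⁻³
  nickel superalloy: M = 12.1×10⁻³
CFRP laminate has the largest M.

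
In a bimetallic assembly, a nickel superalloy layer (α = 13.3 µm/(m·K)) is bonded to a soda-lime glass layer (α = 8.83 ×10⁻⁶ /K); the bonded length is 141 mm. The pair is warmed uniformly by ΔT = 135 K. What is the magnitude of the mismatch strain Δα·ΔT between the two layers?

Δα = |13.3 − 8.83|×10⁻⁶/K = 4.47×10⁻⁶/K.
Mismatch strain = Δα·ΔT = 4.47×10⁻⁶ × 135.0 = 6.03×10⁻⁴.

6.03×10⁻⁴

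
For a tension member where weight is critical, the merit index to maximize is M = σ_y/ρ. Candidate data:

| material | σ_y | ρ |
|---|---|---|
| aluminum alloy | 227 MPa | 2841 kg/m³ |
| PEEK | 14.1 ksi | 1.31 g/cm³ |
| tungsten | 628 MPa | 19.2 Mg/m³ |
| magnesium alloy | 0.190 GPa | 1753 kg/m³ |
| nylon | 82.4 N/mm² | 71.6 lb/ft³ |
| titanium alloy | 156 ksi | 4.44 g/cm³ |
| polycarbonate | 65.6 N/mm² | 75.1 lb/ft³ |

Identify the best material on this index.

In SI units:
  aluminum alloy: σ_y = 227.0 MPa, ρ = 2841 kg/m³
  PEEK: σ_y = 97.22 MPa, ρ = 1310 kg/m³
  tungsten: σ_y = 628.0 MPa, ρ = 19200 kg/m³
  magnesium alloy: σ_y = 190.0 MPa, ρ = 1753 kg/m³
  nylon: σ_y = 82.40 MPa, ρ = 1147 kg/m³
  titanium alloy: σ_y = 1076 MPa, ρ = 4440 kg/m³
  polycarbonate: σ_y = 65.60 MPa, ρ = 1203 kg/m³
  titanium alloy: M = 242 kN·m/kg
  magnesium alloy: M = 108 kN·m/kg
  aluminum alloy: M = 79.9 kN·m/kg
  PEEK: M = 74.2 kN·m/kg
  nylon: M = 71.8 kN·m/kg
  polycarbonate: M = 54.5 kN·m/kg
  tungsten: M = 32.7 kN·m/kg
Titanium alloy ranks first.

titanium alloy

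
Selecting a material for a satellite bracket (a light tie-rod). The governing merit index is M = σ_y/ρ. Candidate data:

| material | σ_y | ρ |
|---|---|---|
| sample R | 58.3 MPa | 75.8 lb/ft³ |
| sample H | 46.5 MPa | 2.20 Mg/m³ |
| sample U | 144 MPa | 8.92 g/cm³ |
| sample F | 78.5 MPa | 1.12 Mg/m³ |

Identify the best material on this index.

Putting every candidate on a common basis:
  sample R: σ_y = 58.30 MPa, ρ = 1214 kg/m³
  sample H: σ_y = 46.50 MPa, ρ = 2200 kg/m³
  sample U: σ_y = 144.0 MPa, ρ = 8920 kg/m³
  sample F: σ_y = 78.50 MPa, ρ = 1120 kg/m³
  sample F: M = 70.1 kN·m/kg
  sample R: M = 48.0 kN·m/kg
  sample H: M = 21.1 kN·m/kg
  sample U: M = 16.1 kN·m/kg
Sample F ranks first.

sample F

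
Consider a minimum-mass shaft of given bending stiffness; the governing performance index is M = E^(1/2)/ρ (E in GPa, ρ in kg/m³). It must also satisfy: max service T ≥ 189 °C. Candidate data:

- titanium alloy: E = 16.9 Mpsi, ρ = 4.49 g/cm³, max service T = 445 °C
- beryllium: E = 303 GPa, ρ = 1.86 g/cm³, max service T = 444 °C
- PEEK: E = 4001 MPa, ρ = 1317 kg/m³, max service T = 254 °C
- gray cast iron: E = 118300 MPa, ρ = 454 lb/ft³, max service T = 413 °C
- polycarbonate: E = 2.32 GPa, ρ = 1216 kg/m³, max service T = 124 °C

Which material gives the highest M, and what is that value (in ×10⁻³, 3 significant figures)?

beryllium, M = 9.36×10⁻³

Screen on constraints: max service T ≥ 189 °C. Survivors: titanium alloy, beryllium, PEEK, gray cast iron.
Normalizing units and computing the index:
  titanium alloy: E = 116.5 GPa, ρ = 4490 kg/m³
  beryllium: E = 303.0 GPa, ρ = 1860 kg/m³
  PEEK: E = 4.001 GPa, ρ = 1317 kg/m³
  gray cast iron: E = 118.3 GPa, ρ = 7272 kg/m³
  beryllium: M = 9.36×10⁻³
  titanium alloy: M = 2.40×10⁻³
  PEEK: M = 1.52×10⁻³
  gray cast iron: M = 1.50×10⁻³
Beryllium ranks first.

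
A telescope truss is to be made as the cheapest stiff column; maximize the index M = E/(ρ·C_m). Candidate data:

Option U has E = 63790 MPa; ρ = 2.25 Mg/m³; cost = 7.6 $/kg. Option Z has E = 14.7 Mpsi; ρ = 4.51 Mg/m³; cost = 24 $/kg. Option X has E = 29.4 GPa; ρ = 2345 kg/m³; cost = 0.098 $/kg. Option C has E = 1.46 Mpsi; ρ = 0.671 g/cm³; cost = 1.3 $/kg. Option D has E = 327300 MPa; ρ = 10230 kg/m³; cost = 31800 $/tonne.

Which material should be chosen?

option X

Putting every candidate on a common basis:
  option U: E = 63.79 GPa, ρ = 2250 kg/m³, cost = 7.600 $/kg
  option Z: E = 101.4 GPa, ρ = 4510 kg/m³, cost = 24.00 $/kg
  option X: E = 29.40 GPa, ρ = 2345 kg/m³, cost = 0.09800 $/kg
  option C: E = 10.07 GPa, ρ = 671.0 kg/m³, cost = 1.300 $/kg
  option D: E = 327.3 GPa, ρ = 10230 kg/m³, cost = 31.80 $/kg
  option X: M = 128 MN·m per $
  option C: M = 11.5 MN·m per $
  option U: M = 3.73 MN·m per $
  option D: M = 1.01 MN·m per $
  option Z: M = 0.936 MN·m per $
The maximum is for option X.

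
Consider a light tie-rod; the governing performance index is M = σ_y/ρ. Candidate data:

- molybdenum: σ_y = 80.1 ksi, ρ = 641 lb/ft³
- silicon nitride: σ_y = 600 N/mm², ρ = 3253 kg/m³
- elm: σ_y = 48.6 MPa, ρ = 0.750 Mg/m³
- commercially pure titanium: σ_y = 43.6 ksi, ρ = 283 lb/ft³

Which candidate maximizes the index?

Convert each candidate to consistent units, then evaluate M:
  molybdenum: σ_y = 552.3 MPa, ρ = 10270 kg/m³
  silicon nitride: σ_y = 600.0 MPa, ρ = 3253 kg/m³
  elm: σ_y = 48.60 MPa, ρ = 750.0 kg/m³
  commercially pure titanium: σ_y = 300.6 MPa, ρ = 4533 kg/m³
  silicon nitride: M = 184 kN·m/kg
  commercially pure titanium: M = 66.3 kN·m/kg
  elm: M = 64.8 kN·m/kg
  molybdenum: M = 53.8 kN·m/kg
Silicon nitride has the largest M.

silicon nitride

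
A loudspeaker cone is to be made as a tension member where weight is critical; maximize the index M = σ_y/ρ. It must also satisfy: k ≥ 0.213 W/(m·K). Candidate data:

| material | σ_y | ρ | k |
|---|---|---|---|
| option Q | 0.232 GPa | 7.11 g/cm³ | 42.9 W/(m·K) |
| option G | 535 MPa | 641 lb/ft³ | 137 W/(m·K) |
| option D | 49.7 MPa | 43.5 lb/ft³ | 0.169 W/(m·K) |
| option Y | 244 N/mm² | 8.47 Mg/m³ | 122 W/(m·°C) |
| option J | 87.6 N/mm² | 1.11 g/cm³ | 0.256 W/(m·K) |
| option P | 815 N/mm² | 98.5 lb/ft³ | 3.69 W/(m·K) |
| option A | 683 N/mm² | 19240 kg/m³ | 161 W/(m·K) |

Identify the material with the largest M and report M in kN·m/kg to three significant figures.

option P, M = 517 kN·m/kg

Screen on constraints: k ≥ 0.213 W/(m·K). Survivors: option Q, option G, option Y, option J, option P, option A.
Convert each candidate to consistent units, then evaluate M:
  option Q: σ_y = 232.0 MPa, ρ = 7110 kg/m³
  option G: σ_y = 535.0 MPa, ρ = 10270 kg/m³
  option Y: σ_y = 244.0 MPa, ρ = 8470 kg/m³
  option J: σ_y = 87.60 MPa, ρ = 1110 kg/m³
  option P: σ_y = 815.0 MPa, ρ = 1578 kg/m³
  option A: σ_y = 683.0 MPa, ρ = 19240 kg/m³
  option P: M = 517 kN·m/kg
  option J: M = 78.9 kN·m/kg
  option G: M = 52.1 kN·m/kg
  option A: M = 35.5 kN·m/kg
  option Q: M = 32.6 kN·m/kg
  option Y: M = 28.8 kN·m/kg
The maximum is for option P.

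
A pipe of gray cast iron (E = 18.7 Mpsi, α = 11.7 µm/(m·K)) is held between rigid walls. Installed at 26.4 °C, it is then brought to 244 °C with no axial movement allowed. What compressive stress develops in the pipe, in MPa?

328 MPa

E = 18.7 Mpsi = 128.9 GPa.
ΔT = 217.6 K. Constrained thermal stress σ = E·α·ΔT = 128.9×10³ MPa × 11.7×10⁻⁶ × 217.6 = 328 MPa (compressive).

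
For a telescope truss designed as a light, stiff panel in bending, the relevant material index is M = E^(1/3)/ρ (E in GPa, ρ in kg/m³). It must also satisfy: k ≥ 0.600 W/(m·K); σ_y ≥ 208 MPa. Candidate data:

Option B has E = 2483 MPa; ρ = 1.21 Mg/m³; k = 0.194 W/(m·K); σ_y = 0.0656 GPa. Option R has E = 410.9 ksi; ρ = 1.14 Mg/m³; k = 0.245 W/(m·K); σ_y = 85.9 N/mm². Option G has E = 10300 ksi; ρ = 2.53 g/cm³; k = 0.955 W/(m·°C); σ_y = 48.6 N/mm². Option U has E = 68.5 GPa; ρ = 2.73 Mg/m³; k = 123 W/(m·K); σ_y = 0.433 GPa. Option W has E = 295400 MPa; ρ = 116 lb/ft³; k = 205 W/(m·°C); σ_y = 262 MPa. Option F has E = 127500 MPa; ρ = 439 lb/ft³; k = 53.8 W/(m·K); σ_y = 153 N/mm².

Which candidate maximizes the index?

option W

Screen on constraints: k ≥ 0.600 W/(m·K); σ_y ≥ 208 MPa. Survivors: option U, option W.
Putting every candidate on a common basis:
  option U: E = 68.50 GPa, ρ = 2730 kg/m³
  option W: E = 295.4 GPa, ρ = 1858 kg/m³
  option W: M = 3.58×10⁻³
  option U: M = 1.50×10⁻³
Highest index: option W.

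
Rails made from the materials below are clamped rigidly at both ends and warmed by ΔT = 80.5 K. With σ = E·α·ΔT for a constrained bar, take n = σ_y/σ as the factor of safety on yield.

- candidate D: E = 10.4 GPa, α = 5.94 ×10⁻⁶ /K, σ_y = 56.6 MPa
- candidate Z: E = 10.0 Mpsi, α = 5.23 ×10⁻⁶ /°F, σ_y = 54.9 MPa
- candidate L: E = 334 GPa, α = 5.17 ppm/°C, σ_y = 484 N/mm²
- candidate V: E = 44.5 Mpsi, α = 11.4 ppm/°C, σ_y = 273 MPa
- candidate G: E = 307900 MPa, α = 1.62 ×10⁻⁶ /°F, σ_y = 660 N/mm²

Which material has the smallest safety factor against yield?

candidate V

Per material, after unit conversion:
  candidate D: E = 10.40, α = 5.94, σ_y = 56.60 → σ = 4.97 MPa, n = 11.4
  candidate Z: E = 68.95, α = 9.41, σ_y = 54.90 → σ = 52.3 MPa, n = 1.05
  candidate L: E = 334.0, α = 5.17, σ_y = 484.0 → σ = 139 MPa, n = 3.48
  candidate V: E = 306.8, α = 11.4, σ_y = 273.0 → σ = 282 MPa, n = 0.970
  candidate G: E = 307.9, α = 2.92, σ_y = 660.0 → σ = 72.3 MPa, n = 9.13
Candidate V has the lowest safety factor, n = 0.970.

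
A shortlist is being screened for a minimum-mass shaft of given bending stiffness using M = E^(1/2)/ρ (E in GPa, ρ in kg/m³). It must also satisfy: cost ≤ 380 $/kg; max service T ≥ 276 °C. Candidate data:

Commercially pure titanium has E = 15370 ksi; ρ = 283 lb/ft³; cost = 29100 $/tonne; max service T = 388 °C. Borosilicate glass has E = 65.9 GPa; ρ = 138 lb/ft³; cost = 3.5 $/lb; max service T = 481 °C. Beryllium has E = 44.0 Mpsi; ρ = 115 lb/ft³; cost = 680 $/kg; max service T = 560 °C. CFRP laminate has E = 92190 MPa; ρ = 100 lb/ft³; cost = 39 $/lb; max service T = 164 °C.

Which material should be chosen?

Screen on constraints: cost ≤ 380 $/kg; max service T ≥ 276 °C. Survivors: commercially pure titanium, borosilicate glass.
Putting every candidate on a common basis:
  commercially pure titanium: E = 106.0 GPa, ρ = 4533 kg/m³
  borosilicate glass: E = 65.90 GPa, ρ = 2211 kg/m³
  borosilicate glass: M = 3.67×10⁻³
  commercially pure titanium: M = 2.27×10⁻³
Highest index: borosilicate glass.

borosilicate glass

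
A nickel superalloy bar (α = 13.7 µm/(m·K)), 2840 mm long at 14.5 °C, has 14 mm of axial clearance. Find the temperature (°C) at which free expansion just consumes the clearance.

374 °C

α·L₀·ΔT = 14.0 mm ⇒ ΔT = 14.0 / (13.7×10⁻⁶ × 2840.0) = 359.8 K.
T = 14.5 + 359.8 = 374.3 °C.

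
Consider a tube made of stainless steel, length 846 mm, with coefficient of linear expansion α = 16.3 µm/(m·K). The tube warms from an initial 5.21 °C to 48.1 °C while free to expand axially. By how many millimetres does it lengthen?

ΔT = 48.1 − 5.21 = 42.89 K.
ΔL = α·L₀·ΔT = 16.3×10⁻⁶ × 846 mm × 42.89 K = 0.591 mm.

0.591 mm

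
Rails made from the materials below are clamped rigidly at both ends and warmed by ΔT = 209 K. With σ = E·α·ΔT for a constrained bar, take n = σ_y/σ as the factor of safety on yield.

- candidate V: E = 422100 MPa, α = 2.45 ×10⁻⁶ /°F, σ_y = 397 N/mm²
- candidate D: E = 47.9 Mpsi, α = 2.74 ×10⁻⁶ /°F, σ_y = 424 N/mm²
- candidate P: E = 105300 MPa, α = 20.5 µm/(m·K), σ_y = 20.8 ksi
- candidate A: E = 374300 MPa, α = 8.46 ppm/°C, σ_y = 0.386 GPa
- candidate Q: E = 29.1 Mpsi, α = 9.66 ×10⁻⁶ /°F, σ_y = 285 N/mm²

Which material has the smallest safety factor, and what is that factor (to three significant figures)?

In consistent units (E in GPa, α in ×10⁻⁶/K, σ_y in MPa):
  candidate V: E = 422.1, α = 4.41, σ_y = 397.0 → σ = 389 MPa, n = 1.02
  candidate D: E = 330.3, α = 4.93, σ_y = 424.0 → σ = 340 MPa, n = 1.25
  candidate P: E = 105.3, α = 20.5, σ_y = 143.4 → σ = 451 MPa, n = 0.318
  candidate A: E = 374.3, α = 8.46, σ_y = 386.0 → σ = 662 MPa, n = 0.583
  candidate Q: E = 200.6, α = 17.4, σ_y = 285.0 → σ = 729 MPa, n = 0.391
The minimum is candidate P at n = 0.318.

candidate P, n = 0.318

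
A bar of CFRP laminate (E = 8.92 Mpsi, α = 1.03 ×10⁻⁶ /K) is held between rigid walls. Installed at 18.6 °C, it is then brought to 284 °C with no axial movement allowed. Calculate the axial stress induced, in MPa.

E = 8.92 Mpsi = 61.50 GPa.
ΔT = 265.4 K. Constrained thermal stress σ = E·α·ΔT = 61.50×10³ MPa × 1.03×10⁻⁶ × 265.4 = 16.8 MPa (compressive).

16.8 MPa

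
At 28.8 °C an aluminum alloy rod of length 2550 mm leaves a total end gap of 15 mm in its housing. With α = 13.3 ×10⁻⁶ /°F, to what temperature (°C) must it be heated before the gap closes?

α = 13.3×10⁻⁶/°F × 9/5 = 23.9×10⁻⁶/K.
α·L₀·ΔT = 15.0 mm ⇒ ΔT = 15.0 / (23.9×10⁻⁶ × 2550.0) = 245.7 K.
T = 28.8 + 245.7 = 274.5 °C.

275 °C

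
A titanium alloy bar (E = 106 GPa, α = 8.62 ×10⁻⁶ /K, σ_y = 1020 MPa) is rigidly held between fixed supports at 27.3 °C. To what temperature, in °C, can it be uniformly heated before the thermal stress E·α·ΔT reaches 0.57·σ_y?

664 °C

E·α·ΔT = 581.4 MPa ⇒ ΔT = 581.4 / (106.0×10³ × 8.62×10⁻⁶) = 636.3 K.
T = 27.3 + 636.3 = 663.6 °C.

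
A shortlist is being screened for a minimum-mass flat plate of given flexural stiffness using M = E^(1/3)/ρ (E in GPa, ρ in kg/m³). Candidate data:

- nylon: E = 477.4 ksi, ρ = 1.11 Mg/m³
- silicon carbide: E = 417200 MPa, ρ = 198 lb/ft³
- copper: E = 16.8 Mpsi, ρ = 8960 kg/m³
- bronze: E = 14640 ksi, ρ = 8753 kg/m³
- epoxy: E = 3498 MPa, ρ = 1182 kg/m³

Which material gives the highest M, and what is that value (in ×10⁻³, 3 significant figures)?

In SI units:
  nylon: E = 3.292 GPa, ρ = 1110 kg/m³
  silicon carbide: E = 417.2 GPa, ρ = 3172 kg/m³
  copper: E = 115.8 GPa, ρ = 8960 kg/m³
  bronze: E = 100.9 GPa, ρ = 8753 kg/m³
  epoxy: E = 3.498 GPa, ρ = 1182 kg/m³
  silicon carbide: M = 2.36×10⁻³
  nylon: M = 1.34×10⁻³
  epoxy: M = 1.28×10⁻³
  copper: M = 0.544×10⁻³
  bronze: M = 0.532×10⁻³
Highest index: silicon carbide.

silicon carbide, M = 2.36×10⁻³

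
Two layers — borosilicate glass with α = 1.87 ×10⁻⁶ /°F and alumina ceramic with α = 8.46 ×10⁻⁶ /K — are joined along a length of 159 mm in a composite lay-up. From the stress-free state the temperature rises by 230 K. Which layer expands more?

alumina ceramic

borosilicate glass: α = 1.87×10⁻⁶/°F × 9/5 = 3.37×10⁻⁶/K.
α(borosilicate glass) = 3.37×10⁻⁶/K vs α(alumina ceramic) = 8.46×10⁻⁶/K.
Higher α expands more for the same ΔT: alumina ceramic.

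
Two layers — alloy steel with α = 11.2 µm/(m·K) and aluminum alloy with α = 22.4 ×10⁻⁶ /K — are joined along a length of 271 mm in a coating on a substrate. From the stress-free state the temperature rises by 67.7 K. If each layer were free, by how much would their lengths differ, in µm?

205 µm

Δα = |11.2 − 22.4|×10⁻⁶/K = 11.2×10⁻⁶/K.
ΔL_mismatch = Δα·L·ΔT = 11.2×10⁻⁶ × 271.0 mm × 67.7 K = 205 µm.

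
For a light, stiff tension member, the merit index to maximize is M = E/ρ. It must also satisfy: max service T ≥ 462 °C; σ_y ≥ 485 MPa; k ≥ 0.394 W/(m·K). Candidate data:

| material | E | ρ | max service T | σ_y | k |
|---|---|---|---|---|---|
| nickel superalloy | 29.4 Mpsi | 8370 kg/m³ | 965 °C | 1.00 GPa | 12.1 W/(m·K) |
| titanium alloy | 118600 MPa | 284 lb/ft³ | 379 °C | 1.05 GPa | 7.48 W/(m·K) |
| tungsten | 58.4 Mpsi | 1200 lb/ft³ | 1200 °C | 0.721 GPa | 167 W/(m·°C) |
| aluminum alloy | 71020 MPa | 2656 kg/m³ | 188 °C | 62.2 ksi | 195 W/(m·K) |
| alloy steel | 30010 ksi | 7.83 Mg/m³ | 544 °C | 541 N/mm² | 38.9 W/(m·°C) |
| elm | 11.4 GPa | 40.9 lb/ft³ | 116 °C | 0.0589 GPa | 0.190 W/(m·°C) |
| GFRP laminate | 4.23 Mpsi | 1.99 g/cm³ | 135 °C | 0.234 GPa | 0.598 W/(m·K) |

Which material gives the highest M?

alloy steel

Screen on constraints: max service T ≥ 462 °C; σ_y ≥ 485 MPa; k ≥ 0.394 W/(m·K). Survivors: nickel superalloy, tungsten, alloy steel.
In SI units:
  nickel superalloy: E = 202.7 GPa, ρ = 8370 kg/m³
  tungsten: E = 402.7 GPa, ρ = 19220 kg/m³
  alloy steel: E = 206.9 GPa, ρ = 7830 kg/m³
  alloy steel: M = 26.4 MN·m/kg
  nickel superalloy: M = 24.2 MN·m/kg
  tungsten: M = 20.9 MN·m/kg
The maximum is for alloy steel.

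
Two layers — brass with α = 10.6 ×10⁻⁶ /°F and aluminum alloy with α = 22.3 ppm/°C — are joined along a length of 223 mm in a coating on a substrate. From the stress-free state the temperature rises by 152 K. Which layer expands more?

brass: α = 10.6×10⁻⁶/°F × 9/5 = 19.1×10⁻⁶/K.
α(brass) = 19.1×10⁻⁶/K vs α(aluminum alloy) = 22.3×10⁻⁶/K.
Higher α expands more for the same ΔT: aluminum alloy.

aluminum alloy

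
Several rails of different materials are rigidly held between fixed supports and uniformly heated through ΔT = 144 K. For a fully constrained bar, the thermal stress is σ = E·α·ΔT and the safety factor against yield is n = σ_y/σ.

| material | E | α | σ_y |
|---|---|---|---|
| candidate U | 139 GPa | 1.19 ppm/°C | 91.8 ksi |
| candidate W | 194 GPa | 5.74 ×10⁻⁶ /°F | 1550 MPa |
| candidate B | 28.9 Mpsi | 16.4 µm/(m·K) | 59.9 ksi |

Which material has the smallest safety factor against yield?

candidate B

In consistent units (E in GPa, α in ×10⁻⁶/K, σ_y in MPa):
  candidate U: E = 139.0, α = 1.19, σ_y = 632.9 → σ = 23.8 MPa, n = 26.6
  candidate W: E = 194.0, α = 10.3, σ_y = 1550 → σ = 289 MPa, n = 5.37
  candidate B: E = 199.3, α = 16.4, σ_y = 413.0 → σ = 471 MPa, n = 0.878
Candidate B has the lowest safety factor, n = 0.878.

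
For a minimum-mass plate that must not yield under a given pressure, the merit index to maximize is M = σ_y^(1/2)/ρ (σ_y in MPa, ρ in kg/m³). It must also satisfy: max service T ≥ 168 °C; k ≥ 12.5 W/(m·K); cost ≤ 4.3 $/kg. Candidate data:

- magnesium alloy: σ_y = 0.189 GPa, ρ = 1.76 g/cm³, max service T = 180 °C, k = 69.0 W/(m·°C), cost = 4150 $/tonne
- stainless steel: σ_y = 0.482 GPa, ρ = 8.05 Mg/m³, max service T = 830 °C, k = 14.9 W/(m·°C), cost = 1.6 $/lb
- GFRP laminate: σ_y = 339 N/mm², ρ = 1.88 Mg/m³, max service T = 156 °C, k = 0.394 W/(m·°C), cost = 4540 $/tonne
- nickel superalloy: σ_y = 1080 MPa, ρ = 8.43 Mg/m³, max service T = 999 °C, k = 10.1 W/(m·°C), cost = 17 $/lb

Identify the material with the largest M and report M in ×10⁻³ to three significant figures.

Screen on constraints: max service T ≥ 168 °C; k ≥ 12.5 W/(m·K); cost ≤ 4.3 $/kg. Survivors: magnesium alloy, stainless steel.
After converting to SI:
  magnesium alloy: σ_y = 189.0 MPa, ρ = 1760 kg/m³
  stainless steel: σ_y = 482.0 MPa, ρ = 8050 kg/m³
  magnesium alloy: M = 7.81×10⁻³
  stainless steel: M = 2.73×10⁻³
Magnesium alloy ranks first.

magnesium alloy, M = 7.81×10⁻³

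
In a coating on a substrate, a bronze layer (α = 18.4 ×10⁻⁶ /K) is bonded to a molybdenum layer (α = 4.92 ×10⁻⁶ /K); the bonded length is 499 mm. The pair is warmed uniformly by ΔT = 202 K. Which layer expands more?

α(bronze) = 18.4×10⁻⁶/K vs α(molybdenum) = 4.92×10⁻⁶/K.
Higher α expands more for the same ΔT: bronze.

bronze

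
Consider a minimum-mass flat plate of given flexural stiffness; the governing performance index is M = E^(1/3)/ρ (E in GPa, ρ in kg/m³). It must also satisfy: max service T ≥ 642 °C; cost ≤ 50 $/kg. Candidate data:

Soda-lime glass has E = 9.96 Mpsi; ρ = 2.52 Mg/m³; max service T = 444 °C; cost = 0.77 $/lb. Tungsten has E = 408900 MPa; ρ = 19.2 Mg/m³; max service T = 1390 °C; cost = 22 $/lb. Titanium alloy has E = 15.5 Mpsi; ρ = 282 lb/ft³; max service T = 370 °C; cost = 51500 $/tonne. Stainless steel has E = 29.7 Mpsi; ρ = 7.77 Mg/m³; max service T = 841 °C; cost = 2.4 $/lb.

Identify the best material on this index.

stainless steel

Screen on constraints: max service T ≥ 642 °C; cost ≤ 50 $/kg. Survivors: tungsten, stainless steel.
In SI units:
  tungsten: E = 408.9 GPa, ρ = 19200 kg/m³
  stainless steel: E = 204.8 GPa, ρ = 7770 kg/m³
  stainless steel: M = 0.759×10⁻³
  tungsten: M = 0.387×10⁻³
Stainless steel ranks first.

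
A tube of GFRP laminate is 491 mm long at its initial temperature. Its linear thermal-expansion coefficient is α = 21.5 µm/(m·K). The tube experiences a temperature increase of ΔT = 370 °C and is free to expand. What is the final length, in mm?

ΔL = α·L₀·ΔT = 21.5×10⁻⁶ × 491 mm × 370.0 K = 3.91 mm.
L = L₀ + ΔL = 491 + 3.91 = 494.91 mm.

494.91 mm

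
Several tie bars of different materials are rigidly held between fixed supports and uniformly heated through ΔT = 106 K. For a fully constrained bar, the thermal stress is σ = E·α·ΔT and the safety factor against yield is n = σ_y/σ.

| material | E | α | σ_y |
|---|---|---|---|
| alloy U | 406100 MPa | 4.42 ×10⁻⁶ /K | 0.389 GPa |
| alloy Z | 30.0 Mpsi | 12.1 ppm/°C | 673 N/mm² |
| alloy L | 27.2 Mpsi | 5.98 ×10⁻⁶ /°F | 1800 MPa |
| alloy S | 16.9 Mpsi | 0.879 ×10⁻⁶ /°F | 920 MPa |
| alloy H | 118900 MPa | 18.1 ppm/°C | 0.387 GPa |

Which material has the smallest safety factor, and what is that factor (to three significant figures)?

alloy H, n = 1.70

With everything in SI (GPa, ×10⁻⁶/K, MPa):
  alloy U: E = 406.1, α = 4.42, σ_y = 389.0 → σ = 190 MPa, n = 2.04
  alloy Z: E = 206.8, α = 12.1, σ_y = 673.0 → σ = 265 MPa, n = 2.54
  alloy L: E = 187.5, α = 10.8, σ_y = 1800 → σ = 214 MPa, n = 8.41
  alloy S: E = 116.5, α = 1.58, σ_y = 920.0 → σ = 19.5 MPa, n = 47.1
  alloy H: E = 118.9, α = 18.1, σ_y = 387.0 → σ = 228 MPa, n = 1.70
The minimum is alloy H at n = 1.70.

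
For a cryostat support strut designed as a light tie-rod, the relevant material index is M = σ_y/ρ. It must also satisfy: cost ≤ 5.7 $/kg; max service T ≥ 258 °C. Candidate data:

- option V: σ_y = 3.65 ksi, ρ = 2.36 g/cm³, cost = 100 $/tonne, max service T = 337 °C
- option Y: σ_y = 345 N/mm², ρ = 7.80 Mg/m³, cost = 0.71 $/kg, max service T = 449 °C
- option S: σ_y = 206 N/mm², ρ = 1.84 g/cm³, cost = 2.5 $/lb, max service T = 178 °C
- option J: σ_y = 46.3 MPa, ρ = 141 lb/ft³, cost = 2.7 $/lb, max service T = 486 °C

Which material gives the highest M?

option Y

Screen on constraints: cost ≤ 5.7 $/kg; max service T ≥ 258 °C. Survivors: option V, option Y.
Putting every candidate on a common basis:
  option V: σ_y = 25.17 MPa, ρ = 2360 kg/m³
  option Y: σ_y = 345.0 MPa, ρ = 7800 kg/m³
  option Y: M = 44.2 kN·m/kg
  option V: M = 10.7 kN·m/kg
The maximum is for option Y.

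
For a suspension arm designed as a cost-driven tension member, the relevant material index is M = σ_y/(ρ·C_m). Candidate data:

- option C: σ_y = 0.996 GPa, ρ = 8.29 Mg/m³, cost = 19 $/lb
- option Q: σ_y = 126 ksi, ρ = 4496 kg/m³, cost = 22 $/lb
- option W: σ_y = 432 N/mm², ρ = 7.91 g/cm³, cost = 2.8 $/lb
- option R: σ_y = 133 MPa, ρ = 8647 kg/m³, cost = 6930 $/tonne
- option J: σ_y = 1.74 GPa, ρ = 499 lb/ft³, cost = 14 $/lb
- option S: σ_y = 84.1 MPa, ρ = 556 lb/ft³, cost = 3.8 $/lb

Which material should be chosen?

option W

Convert each candidate to consistent units, then evaluate M:
  option C: σ_y = 996.0 MPa, ρ = 8290 kg/m³, cost = 41.89 $/kg
  option Q: σ_y = 868.7 MPa, ρ = 4496 kg/m³, cost = 48.50 $/kg
  option W: σ_y = 432.0 MPa, ρ = 7910 kg/m³, cost = 6.173 $/kg
  option R: σ_y = 133.0 MPa, ρ = 8647 kg/m³, cost = 6.930 $/kg
  option J: σ_y = 1740 MPa, ρ = 7993 kg/m³, cost = 30.86 $/kg
  option S: σ_y = 84.10 MPa, ρ = 8906 kg/m³, cost = 8.377 $/kg
  option W: M = 8.85 kN·m per $
  option J: M = 7.05 kN·m per $
  option Q: M = 3.98 kN·m per $
  option C: M = 2.87 kN·m per $
  option R: M = 2.22 kN·m per $
  option S: M = 1.13 kN·m per $
Option W ranks first.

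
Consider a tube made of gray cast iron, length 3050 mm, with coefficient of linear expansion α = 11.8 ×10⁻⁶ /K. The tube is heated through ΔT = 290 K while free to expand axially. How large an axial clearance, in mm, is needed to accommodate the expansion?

10.4 mm

ΔL = α·L₀·ΔT = 11.8×10⁻⁶ × 3050 mm × 290.0 K = 10.4 mm.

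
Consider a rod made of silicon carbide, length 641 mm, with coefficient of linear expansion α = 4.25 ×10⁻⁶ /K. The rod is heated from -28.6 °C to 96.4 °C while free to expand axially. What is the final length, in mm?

641.34 mm

ΔT = 96.4 − (-28.6) = 125.0 K.
ΔL = α·L₀·ΔT = 4.25×10⁻⁶ × 641 mm × 125.0 K = 0.341 mm.
L = L₀ + ΔL = 641 + 0.341 = 641.34 mm.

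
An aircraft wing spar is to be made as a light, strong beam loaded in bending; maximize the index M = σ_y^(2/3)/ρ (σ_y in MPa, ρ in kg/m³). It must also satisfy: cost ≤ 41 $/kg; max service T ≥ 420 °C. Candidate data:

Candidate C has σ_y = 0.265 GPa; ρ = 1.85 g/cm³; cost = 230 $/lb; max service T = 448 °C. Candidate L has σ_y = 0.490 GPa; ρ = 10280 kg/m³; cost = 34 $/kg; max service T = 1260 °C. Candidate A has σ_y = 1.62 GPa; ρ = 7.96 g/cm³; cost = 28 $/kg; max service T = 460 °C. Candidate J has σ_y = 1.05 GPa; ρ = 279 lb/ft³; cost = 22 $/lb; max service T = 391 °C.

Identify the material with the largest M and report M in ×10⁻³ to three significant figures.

Screen on constraints: cost ≤ 41 $/kg; max service T ≥ 420 °C. Survivors: candidate L, candidate A.
After converting to SI:
  candidate L: σ_y = 490.0 MPa, ρ = 10280 kg/m³
  candidate A: σ_y = 1620 MPa, ρ = 7960 kg/m³
  candidate A: M = 17.3×10⁻³
  candidate L: M = 6.05×10⁻³
The maximum is for candidate A.

candidate A, M = 17.3×10⁻³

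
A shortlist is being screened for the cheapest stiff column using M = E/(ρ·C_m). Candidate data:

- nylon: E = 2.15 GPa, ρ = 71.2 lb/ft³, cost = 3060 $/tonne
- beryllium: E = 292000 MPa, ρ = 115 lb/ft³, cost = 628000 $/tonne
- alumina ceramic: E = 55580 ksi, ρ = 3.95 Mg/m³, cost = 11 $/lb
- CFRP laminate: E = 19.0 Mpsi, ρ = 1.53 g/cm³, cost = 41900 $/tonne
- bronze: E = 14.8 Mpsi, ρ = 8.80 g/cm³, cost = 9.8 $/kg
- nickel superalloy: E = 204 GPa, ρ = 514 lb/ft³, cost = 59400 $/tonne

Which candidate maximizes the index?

alumina ceramic

In SI units:
  nylon: E = 2.150 GPa, ρ = 1141 kg/m³, cost = 3.060 $/kg
  beryllium: E = 292.0 GPa, ρ = 1842 kg/m³, cost = 628.0 $/kg
  alumina ceramic: E = 383.2 GPa, ρ = 3950 kg/m³, cost = 24.25 $/kg
  CFRP laminate: E = 131.0 GPa, ρ = 1530 kg/m³, cost = 41.90 $/kg
  bronze: E = 102.0 GPa, ρ = 8800 kg/m³, cost = 9.800 $/kg
  nickel superalloy: E = 204.0 GPa, ρ = 8233 kg/m³, cost = 59.40 $/kg
  alumina ceramic: M = 4.00 MN·m per $
  CFRP laminate: M = 2.04 MN·m per $
  bronze: M = 1.18 MN·m per $
  nylon: M = 0.616 MN·m per $
  nickel superalloy: M = 0.417 MN·m per $
  beryllium: M = 0.252 MN·m per $
Alumina ceramic ranks first.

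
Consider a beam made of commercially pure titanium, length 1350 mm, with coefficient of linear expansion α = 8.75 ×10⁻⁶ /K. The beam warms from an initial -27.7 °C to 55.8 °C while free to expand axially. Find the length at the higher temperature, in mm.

ΔT = 55.8 − (-27.7) = 83.50 K.
ΔL = α·L₀·ΔT = 8.75×10⁻⁶ × 1350 mm × 83.50 K = 0.986 mm.
L = L₀ + ΔL = 1350 + 0.986 = 1351.0 mm.

1351.0 mm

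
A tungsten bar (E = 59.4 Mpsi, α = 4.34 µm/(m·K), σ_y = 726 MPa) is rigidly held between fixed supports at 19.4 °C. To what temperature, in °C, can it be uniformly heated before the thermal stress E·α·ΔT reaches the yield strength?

428 °C

E = 59.4 Mpsi = 409.5 GPa.
E·α·ΔT = 726.0 MPa ⇒ ΔT = 726.0 / (409.5×10³ × 4.34×10⁻⁶) = 408.5 K.
T = 19.4 + 408.5 = 427.9 °C.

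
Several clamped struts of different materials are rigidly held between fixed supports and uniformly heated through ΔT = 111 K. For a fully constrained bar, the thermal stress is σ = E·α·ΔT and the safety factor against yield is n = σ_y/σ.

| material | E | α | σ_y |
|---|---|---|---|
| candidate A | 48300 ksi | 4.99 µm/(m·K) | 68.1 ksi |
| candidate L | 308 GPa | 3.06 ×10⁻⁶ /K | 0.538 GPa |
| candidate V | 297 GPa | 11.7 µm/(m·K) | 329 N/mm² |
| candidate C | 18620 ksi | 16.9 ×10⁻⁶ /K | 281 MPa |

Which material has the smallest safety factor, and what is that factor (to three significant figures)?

Per material, after unit conversion:
  candidate A: E = 333.0, α = 4.99, σ_y = 469.5 → σ = 184 MPa, n = 2.55
  candidate L: E = 308.0, α = 3.06, σ_y = 538.0 → σ = 105 MPa, n = 5.14
  candidate V: E = 297.0, α = 11.7, σ_y = 329.0 → σ = 386 MPa, n = 0.853
  candidate C: E = 128.4, α = 16.9, σ_y = 281.0 → σ = 241 MPa, n = 1.17
The minimum is candidate V at n = 0.853.

candidate V, n = 0.853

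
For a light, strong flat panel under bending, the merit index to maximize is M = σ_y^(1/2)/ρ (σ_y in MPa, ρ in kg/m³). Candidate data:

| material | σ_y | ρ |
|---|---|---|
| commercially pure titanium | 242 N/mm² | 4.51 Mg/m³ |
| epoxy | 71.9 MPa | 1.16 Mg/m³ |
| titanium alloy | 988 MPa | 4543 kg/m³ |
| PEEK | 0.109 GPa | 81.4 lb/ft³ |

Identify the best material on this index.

After converting to SI:
  commercially pure titanium: σ_y = 242.0 MPa, ρ = 4510 kg/m³
  epoxy: σ_y = 71.90 MPa, ρ = 1160 kg/m³
  titanium alloy: σ_y = 988.0 MPa, ρ = 4543 kg/m³
  PEEK: σ_y = 109.0 MPa, ρ = 1304 kg/m³
  PEEK: M = 8.01×10⁻³
  epoxy: M = 7.31×10⁻³
  titanium alloy: M = 6.92×10⁻³
  commercially pure titanium: M = 3.45×10⁻³
The maximum is for PEEK.

PEEK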